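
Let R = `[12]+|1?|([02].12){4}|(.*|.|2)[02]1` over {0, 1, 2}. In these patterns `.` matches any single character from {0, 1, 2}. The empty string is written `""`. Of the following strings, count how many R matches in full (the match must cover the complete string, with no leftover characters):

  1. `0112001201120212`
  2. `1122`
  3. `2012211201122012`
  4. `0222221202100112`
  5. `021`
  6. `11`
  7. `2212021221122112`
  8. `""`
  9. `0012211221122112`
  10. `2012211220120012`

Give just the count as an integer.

1 → match
2. `1122` → match
3 → match
4 → no match
5. `021` → match
6. `11` → match
7 → match
8. `""` → match
9 → match
10 → match
Total matched: 9

9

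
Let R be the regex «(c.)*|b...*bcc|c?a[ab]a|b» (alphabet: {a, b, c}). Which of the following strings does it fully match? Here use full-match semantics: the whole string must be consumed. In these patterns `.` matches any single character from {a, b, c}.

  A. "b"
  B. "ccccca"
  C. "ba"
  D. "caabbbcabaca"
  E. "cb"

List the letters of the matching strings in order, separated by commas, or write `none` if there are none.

A → match
B → match
C → no match
D → no match
E → match

A, B, E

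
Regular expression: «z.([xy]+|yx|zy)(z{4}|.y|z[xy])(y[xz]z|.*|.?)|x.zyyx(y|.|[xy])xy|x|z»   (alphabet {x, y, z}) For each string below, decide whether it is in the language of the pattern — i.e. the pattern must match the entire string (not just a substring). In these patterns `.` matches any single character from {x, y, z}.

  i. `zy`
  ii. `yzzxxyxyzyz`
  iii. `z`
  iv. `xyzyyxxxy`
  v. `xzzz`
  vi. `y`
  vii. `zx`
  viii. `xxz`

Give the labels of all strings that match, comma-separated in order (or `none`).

iii, iv

i → no match
ii → no match
iii → match
iv → match
v → no match
vi → no match
vii → no match
viii → no match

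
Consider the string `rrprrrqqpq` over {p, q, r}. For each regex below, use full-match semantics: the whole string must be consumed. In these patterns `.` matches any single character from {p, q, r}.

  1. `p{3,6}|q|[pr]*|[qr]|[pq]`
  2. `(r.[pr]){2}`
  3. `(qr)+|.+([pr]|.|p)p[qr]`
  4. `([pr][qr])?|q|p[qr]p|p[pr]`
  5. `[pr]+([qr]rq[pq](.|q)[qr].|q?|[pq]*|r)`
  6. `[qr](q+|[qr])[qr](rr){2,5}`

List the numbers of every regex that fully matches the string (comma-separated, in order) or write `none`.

3, 5

1 → no match
2 → no match
3 → match
4 → no match
5 → match
6 → no match — must end with `rr`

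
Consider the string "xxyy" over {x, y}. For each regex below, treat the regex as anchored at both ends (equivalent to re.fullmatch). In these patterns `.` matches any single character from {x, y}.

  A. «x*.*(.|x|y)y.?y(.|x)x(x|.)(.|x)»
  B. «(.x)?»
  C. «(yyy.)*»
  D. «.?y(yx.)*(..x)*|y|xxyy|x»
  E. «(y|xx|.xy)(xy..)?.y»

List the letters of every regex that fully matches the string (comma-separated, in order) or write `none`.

A → no match
B → no match
C → no match
D → match
E → match

D, E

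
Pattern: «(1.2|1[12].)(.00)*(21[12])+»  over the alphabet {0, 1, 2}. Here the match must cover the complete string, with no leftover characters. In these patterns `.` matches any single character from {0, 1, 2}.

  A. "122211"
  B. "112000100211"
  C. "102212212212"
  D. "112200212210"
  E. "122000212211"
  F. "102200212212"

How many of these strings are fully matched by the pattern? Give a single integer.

5

A. "122211" → match
B. "112000100211" → match
C. "102212212212" → match
D. "112200212210" → no match
E. "122000212211" → match
F. "102200212212" → match
Total matched: 5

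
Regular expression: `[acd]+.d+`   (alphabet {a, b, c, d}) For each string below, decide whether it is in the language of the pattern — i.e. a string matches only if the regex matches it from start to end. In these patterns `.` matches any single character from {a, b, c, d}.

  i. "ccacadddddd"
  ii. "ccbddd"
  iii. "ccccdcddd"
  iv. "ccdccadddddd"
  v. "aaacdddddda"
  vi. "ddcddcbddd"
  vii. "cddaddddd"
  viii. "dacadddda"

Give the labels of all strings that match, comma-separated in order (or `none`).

i → match
ii → match
iii → match
iv → match
v → no match — must end with "d"
vi → match
vii → match
viii → no match — must end with "d"

i, ii, iii, iv, vi, vii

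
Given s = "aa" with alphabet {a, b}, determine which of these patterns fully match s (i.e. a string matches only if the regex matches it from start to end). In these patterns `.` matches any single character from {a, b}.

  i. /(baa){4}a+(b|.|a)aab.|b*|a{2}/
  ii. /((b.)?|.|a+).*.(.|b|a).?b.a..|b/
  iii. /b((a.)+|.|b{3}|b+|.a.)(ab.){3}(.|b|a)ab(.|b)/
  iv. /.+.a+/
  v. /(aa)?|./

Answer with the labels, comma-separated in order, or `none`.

i, v

i → match
ii → no match
iii → no match — must start with "b"
iv → no match
v → match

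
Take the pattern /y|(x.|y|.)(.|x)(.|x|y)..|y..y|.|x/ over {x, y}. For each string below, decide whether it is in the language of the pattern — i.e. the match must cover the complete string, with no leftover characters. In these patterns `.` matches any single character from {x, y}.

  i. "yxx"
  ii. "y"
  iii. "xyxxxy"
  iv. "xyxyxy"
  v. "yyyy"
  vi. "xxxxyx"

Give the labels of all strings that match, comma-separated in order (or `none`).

ii, iii, iv, v, vi

i → no match
ii → match
iii → match
iv → match
v → match
vi → match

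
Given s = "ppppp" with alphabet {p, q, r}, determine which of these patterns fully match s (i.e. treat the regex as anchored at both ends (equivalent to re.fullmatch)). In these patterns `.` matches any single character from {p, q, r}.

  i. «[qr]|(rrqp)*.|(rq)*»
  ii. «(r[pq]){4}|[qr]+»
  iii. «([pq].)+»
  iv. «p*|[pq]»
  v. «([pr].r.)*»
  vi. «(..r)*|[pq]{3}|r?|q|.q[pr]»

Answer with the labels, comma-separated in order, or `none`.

iv

i → no match
ii → no match
iii → no match
iv → match
v → no match
vi → no match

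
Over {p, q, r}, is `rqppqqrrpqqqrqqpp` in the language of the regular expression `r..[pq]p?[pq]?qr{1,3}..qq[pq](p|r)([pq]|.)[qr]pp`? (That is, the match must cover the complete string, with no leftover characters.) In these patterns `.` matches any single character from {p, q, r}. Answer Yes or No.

Yes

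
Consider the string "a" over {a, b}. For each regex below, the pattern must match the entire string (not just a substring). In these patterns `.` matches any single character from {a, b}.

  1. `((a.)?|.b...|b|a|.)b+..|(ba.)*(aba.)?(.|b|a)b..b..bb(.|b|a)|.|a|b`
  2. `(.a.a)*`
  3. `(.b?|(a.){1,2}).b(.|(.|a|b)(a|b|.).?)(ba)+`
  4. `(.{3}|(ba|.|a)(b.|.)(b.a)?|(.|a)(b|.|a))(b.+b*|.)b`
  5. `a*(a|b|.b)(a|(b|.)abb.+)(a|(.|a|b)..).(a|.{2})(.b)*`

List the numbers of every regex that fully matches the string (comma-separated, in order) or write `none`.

1

1 → match
2 → no match
3 → no match — must end with "ba"
4 → no match — must end with "b"
5 → no match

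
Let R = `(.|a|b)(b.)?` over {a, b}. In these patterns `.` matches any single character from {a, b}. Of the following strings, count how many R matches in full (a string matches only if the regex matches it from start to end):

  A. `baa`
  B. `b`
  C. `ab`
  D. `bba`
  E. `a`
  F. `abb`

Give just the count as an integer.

A → no match
B → match
C → no match
D → match
E → match
F → match
Total matched: 4

4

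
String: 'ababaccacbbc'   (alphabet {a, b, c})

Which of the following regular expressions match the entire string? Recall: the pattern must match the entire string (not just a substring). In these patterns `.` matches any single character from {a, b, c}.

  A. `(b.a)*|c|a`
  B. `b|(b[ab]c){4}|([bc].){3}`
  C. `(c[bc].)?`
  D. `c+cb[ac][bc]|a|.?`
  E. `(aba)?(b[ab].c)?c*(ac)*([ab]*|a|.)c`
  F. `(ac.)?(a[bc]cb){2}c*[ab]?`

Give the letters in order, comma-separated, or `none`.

E

A → no match
B → no match
C → no match
D → no match
E → match
F → no match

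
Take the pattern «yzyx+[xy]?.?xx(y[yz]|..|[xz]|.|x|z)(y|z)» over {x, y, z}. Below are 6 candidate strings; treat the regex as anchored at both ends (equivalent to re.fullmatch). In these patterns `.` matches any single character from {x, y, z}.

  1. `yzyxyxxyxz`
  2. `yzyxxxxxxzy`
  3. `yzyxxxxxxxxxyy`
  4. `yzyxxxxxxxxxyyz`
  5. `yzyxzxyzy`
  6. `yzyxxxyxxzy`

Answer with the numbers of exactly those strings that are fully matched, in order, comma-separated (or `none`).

1 → match
2 → match
3 → match
4 → match
5 → no match
6 → match

1, 2, 3, 4, 6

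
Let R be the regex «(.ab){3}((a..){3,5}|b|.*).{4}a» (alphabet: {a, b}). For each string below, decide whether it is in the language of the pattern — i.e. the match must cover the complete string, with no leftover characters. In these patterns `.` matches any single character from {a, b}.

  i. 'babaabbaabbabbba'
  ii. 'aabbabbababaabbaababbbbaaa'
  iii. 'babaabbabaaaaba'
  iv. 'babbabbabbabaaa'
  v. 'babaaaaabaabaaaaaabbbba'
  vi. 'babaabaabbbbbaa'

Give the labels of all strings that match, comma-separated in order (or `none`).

ii, iii, iv, vi

i → no match
ii → match
iii → match
iv → match
v → no match
vi → match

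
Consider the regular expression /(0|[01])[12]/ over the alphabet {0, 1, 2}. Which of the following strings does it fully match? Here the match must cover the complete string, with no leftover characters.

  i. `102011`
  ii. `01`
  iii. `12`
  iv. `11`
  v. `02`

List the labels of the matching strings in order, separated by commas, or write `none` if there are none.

i. `102011` → no match
ii. `01` → match
iii. `12` → match
iv. `11` → match
v. `02` → match

ii, iii, iv, v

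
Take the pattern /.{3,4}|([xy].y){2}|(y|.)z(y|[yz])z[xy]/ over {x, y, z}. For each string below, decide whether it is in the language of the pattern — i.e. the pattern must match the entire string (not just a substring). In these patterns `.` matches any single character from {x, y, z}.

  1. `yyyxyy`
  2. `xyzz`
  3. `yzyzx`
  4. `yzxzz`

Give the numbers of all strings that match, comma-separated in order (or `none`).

1, 2, 3

1 → match
2 → match
3 → match
4 → no match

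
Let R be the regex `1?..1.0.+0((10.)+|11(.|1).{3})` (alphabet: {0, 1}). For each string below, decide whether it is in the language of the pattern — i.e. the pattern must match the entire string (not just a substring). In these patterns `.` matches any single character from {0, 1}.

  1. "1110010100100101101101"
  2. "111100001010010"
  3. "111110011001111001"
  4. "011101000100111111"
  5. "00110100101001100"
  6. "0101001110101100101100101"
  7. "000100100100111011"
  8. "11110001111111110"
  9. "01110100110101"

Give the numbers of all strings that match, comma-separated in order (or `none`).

1 → match
2 → no match
3 → no match
4 → match
5 → no match
6 → no match
7 → no match
8 → no match
9 → match

1, 4, 9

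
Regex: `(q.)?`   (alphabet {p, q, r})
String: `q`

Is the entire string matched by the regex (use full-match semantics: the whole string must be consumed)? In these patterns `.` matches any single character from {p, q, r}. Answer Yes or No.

No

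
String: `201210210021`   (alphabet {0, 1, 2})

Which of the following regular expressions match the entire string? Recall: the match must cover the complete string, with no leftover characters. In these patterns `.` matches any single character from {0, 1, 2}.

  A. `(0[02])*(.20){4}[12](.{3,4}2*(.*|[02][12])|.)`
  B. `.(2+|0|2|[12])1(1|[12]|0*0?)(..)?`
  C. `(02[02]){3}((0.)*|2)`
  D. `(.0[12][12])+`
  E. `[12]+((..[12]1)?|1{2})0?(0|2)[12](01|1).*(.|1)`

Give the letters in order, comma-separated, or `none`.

D, E

A → no match
B → no match
C → no match — must start with `02`
D → match
E → match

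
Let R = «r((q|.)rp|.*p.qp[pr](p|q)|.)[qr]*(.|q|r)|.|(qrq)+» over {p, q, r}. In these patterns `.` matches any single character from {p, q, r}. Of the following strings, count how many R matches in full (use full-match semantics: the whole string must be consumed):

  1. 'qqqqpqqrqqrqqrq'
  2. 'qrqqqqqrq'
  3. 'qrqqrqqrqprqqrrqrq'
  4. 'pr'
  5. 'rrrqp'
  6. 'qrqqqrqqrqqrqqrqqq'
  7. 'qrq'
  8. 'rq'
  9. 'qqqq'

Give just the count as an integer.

1 → no match
2 → no match
3 → no match
4 → no match
5 → match
6 → no match
7 → match
8 → no match
9 → no match
Total matched: 2

2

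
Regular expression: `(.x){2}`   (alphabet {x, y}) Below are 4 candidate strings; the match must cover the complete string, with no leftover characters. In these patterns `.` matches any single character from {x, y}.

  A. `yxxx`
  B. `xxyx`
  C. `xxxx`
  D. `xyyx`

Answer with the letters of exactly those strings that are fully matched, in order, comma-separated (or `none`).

A → match
B → match
C → match
D → no match

A, B, C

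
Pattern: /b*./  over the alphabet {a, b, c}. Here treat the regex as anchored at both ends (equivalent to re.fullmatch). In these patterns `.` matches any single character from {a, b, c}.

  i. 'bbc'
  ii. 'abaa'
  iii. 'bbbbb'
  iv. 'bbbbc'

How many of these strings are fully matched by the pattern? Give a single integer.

i → match
ii → no match
iii → match
iv → match
Total matched: 3

3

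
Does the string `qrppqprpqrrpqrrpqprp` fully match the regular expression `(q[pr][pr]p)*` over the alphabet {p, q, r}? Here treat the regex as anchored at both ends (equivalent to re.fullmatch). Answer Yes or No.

Yes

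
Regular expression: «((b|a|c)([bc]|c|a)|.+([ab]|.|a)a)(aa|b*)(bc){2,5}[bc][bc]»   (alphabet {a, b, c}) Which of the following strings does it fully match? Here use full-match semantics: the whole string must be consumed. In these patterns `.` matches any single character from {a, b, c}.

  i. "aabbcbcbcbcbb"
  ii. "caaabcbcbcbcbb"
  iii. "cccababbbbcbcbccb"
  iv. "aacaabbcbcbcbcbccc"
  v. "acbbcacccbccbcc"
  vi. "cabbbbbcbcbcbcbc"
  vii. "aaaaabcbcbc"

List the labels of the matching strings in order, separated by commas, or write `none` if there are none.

i → match
ii → match
iii → match
iv → match
v → no match
vi → match
vii. "aaaaabcbcbc" → match

i, ii, iii, iv, vi, vii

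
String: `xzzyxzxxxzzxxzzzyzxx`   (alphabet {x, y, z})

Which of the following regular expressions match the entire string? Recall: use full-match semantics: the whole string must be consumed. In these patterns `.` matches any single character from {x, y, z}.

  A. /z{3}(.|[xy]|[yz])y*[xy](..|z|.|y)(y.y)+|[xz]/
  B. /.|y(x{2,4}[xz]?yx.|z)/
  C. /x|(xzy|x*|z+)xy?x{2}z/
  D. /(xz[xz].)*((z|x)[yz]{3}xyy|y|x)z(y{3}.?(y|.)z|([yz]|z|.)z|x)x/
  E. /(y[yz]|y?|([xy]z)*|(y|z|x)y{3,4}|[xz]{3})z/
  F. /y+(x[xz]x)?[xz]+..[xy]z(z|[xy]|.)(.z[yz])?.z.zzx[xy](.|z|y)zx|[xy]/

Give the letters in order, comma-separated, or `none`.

D

A → no match
B → no match
C → no match
D → match
E → no match — must end with `z`
F → no match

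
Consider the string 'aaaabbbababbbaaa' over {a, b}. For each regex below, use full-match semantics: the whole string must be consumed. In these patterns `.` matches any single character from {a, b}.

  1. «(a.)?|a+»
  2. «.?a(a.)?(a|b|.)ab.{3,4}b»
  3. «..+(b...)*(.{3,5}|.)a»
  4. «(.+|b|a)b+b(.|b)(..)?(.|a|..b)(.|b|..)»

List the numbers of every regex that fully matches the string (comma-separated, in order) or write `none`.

1 → no match
2 → no match — must end with 'b'
3 → match
4 → match

3, 4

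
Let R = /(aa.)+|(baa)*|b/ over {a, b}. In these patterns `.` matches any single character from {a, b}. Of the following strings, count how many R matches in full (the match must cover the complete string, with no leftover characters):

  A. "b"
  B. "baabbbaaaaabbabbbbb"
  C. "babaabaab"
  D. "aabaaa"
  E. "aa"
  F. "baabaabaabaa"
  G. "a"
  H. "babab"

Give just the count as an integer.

3

A → match
B → no match
C → no match
D → match
E → no match
F → match
G → no match
H → no match
Total matched: 3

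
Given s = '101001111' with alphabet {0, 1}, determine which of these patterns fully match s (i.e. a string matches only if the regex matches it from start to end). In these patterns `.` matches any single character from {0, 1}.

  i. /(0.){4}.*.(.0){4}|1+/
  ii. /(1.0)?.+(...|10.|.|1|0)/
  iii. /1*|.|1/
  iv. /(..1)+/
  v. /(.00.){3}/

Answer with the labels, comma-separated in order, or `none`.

i → no match
ii → match
iii → no match
iv → match
v → no match

ii, iv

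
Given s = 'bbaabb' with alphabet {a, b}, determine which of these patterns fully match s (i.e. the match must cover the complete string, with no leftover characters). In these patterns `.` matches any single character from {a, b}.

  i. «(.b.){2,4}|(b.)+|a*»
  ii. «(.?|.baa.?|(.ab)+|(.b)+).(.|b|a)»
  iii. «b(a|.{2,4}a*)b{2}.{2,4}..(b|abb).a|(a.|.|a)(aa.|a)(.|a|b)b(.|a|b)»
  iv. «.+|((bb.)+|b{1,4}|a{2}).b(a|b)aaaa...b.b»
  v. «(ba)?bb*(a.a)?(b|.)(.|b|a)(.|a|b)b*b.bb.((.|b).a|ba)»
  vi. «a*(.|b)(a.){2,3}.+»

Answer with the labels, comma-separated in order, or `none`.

i, ii, iv

i → match
ii → match
iii → no match
iv → match
v → no match
vi → no match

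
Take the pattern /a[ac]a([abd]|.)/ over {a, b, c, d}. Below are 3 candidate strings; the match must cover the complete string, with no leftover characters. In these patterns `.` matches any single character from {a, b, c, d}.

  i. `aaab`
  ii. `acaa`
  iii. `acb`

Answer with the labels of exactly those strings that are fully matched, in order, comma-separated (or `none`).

i → match
ii → match
iii → no match

i, ii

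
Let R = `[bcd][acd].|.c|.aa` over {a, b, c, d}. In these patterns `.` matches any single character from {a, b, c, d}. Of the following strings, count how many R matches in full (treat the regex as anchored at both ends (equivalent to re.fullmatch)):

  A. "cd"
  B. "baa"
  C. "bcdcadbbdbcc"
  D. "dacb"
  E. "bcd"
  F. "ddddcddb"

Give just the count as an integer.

2

A → no match
B → match
C → no match
D → no match
E → match
F → no match
Total matched: 2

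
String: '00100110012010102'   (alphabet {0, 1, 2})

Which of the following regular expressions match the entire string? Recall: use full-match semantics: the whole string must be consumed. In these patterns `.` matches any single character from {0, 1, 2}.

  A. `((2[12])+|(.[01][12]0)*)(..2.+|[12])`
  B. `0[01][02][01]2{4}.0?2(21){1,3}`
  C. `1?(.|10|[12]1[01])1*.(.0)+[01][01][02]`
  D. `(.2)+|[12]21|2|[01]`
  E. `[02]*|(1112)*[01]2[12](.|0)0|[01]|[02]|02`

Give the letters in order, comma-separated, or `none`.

A

A → match
B → no match — must end with '21'
C → no match
D → no match
E → no match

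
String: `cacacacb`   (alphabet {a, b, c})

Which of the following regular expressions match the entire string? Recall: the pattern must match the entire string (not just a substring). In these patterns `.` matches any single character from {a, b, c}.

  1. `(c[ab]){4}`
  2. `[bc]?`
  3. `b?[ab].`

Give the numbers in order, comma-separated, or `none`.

1

1 → match
2 → no match
3 → no match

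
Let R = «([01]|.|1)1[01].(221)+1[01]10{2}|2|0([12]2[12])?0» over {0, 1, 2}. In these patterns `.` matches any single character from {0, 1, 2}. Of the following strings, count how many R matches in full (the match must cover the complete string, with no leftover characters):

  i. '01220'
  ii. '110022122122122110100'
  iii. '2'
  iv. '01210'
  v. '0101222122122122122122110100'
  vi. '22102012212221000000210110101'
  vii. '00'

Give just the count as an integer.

5

i → match
ii → match
iii → match
iv → match
v → no match
vi → no match
vii → match
Total matched: 5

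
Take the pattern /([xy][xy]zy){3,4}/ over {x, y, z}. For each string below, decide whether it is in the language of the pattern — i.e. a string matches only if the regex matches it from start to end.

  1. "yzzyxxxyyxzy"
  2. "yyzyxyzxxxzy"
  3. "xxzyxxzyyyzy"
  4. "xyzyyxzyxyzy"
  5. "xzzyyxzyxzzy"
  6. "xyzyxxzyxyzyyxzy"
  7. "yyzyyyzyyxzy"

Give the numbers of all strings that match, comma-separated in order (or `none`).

1 → no match
2 → no match
3 → match
4 → match
5 → no match
6 → match
7 → match

3, 4, 6, 7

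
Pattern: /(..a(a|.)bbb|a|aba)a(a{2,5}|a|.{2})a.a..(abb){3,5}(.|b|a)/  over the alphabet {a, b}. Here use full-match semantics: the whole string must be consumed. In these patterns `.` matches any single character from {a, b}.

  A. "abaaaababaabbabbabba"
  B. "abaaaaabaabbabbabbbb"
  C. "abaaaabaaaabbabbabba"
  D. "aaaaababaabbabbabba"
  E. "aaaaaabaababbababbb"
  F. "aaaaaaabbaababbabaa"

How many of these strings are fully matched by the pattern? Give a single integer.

3

A → match
B → no match
C → match
D → match
E → no match
F → no match
Total matched: 3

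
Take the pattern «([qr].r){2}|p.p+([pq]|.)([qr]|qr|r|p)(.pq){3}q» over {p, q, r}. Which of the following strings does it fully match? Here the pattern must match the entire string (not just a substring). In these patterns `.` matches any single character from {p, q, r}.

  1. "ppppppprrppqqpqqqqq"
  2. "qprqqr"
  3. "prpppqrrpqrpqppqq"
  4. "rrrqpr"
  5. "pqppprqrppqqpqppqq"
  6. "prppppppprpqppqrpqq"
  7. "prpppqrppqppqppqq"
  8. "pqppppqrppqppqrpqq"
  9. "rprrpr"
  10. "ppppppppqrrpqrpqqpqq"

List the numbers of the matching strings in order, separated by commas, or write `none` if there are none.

1 → no match
2 → match
3 → match
4 → match
5 → match
6 → match
7 → match
8 → match
9 → match
10 → match

2, 3, 4, 5, 6, 7, 8, 9, 10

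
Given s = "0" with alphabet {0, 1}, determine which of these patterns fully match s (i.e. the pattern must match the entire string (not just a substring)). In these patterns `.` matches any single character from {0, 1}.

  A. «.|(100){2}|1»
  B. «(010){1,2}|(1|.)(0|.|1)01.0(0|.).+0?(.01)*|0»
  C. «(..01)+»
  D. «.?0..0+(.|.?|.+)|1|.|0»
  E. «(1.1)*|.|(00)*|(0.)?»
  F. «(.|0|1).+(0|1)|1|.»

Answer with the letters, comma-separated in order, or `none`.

A → match
B → match
C → no match — must end with "01"
D → match
E → match
F → match

A, B, D, E, F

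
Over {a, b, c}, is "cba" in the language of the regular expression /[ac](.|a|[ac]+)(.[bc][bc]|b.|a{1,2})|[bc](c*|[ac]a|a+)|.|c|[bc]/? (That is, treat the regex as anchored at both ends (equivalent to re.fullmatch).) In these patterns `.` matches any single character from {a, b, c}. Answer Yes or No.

Yes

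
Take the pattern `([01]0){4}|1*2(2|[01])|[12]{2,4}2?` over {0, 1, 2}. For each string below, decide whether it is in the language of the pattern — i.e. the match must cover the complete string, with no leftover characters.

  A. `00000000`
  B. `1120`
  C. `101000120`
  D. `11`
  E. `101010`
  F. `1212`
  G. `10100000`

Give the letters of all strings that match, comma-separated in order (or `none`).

A, B, D, F, G

A. `00000000` → match
B. `1120` → match
C. `101000120` → no match
D. `11` → match
E. `101010` → no match
F. `1212` → match
G. `10100000` → match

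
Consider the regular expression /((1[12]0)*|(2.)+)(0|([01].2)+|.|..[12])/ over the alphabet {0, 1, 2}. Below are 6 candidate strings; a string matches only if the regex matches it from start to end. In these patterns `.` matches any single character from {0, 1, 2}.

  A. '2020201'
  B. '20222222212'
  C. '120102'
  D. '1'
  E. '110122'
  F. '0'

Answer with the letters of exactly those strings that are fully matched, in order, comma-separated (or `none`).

A → match
B → match
C → match
D → match
E → match
F → match

A, B, C, D, E, F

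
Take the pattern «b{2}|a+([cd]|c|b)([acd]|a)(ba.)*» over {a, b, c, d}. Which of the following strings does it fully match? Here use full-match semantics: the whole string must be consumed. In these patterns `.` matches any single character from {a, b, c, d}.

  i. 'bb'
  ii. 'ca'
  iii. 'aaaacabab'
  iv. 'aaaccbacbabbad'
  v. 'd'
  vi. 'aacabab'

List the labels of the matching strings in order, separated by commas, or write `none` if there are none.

i, iii, iv, vi

i → match
ii → no match
iii → match
iv → match
v → no match
vi → match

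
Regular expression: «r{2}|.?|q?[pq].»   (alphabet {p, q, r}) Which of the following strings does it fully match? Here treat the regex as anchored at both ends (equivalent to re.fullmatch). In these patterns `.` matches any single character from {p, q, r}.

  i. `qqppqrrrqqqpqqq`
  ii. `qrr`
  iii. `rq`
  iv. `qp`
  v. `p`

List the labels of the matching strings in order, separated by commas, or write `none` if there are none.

iv, v

i → no match
ii. `qrr` → no match
iii. `rq` → no match
iv. `qp` → match
v. `p` → match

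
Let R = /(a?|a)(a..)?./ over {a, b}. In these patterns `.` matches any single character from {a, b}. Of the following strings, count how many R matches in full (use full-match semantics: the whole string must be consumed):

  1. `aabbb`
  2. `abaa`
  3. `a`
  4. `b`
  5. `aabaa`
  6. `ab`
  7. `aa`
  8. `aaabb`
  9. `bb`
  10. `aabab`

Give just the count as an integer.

1 → match
2 → match
3 → match
4 → match
5 → match
6 → match
7 → match
8 → match
9 → no match
10 → match
Total matched: 9

9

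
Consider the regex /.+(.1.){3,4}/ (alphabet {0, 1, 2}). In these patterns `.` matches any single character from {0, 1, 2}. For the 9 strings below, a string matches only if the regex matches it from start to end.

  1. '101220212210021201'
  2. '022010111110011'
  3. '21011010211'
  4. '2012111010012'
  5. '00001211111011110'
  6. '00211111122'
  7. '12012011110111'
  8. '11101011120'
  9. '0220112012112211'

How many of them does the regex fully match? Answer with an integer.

1 → no match
2 → match
3 → match
4 → match
5 → match
6 → no match
7 → match
8 → no match
9 → match
Total matched: 6

6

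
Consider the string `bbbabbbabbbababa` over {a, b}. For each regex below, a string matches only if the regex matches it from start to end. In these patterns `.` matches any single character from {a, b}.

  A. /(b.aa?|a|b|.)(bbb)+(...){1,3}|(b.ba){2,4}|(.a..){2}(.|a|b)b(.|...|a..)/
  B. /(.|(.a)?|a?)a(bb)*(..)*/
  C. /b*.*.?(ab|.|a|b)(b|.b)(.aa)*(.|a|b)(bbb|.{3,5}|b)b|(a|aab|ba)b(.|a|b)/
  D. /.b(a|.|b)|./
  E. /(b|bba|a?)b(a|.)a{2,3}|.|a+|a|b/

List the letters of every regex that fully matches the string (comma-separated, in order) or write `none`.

A

A → match
B → no match
C → no match
D → no match
E → no match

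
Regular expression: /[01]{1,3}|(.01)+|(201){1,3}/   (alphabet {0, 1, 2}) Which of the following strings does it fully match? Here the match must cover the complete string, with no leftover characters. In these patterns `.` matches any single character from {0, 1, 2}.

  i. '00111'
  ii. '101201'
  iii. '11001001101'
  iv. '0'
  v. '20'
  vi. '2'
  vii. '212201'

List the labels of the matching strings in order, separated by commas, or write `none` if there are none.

ii, iv

i → no match
ii → match
iii → no match
iv → match
v → no match
vi → no match
vii → no match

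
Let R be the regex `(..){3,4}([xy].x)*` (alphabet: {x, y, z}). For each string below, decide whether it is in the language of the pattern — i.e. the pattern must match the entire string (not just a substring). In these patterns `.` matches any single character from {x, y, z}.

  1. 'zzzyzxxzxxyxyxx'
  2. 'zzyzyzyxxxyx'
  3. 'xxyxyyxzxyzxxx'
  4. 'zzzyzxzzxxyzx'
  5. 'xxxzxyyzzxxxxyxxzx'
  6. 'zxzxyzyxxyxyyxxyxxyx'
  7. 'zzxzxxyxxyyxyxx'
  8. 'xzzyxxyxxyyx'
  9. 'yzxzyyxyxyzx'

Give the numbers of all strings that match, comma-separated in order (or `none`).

1, 2, 6, 7, 8, 9

1 → match
2 → match
3 → no match
4 → no match
5 → no match
6 → match
7 → match
8 → match
9 → match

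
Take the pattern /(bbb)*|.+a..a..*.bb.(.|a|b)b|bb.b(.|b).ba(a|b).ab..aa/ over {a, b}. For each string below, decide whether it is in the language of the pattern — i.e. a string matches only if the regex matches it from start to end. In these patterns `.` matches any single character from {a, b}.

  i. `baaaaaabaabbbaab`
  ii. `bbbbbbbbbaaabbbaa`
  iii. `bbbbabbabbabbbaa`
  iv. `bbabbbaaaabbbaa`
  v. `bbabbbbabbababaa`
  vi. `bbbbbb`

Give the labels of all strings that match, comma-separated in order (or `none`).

i, iii, v, vi

i → match
ii → no match
iii → match
iv → no match
v → match
vi → match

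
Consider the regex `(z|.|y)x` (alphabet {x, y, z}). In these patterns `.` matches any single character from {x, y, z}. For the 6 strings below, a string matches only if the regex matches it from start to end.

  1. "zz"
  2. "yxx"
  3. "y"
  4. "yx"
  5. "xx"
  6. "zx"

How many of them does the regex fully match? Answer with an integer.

3

1 → no match — must end with "x"
2 → no match
3 → no match — must end with "x"
4 → match
5 → match
6 → match
Total matched: 3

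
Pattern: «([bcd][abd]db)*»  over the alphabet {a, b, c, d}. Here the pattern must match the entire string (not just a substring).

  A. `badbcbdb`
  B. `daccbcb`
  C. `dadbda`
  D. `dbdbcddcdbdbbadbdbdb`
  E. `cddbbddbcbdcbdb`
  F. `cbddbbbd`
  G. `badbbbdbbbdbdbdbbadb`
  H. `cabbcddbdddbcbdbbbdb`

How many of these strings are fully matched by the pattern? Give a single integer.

A → match
B → no match
C → no match
D → no match
E → no match
F → no match
G → match
H → no match
Total matched: 2

2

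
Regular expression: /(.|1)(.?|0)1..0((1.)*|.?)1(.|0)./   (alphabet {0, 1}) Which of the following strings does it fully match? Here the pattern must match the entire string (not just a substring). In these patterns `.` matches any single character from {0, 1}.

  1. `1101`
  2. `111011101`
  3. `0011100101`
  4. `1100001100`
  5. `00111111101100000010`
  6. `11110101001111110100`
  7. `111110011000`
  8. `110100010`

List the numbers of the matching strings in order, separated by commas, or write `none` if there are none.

1. `1101` → no match
2. `111011101` → no match
3. `0011100101` → match
4. `1100001100` → no match
5 → no match
6 → no match
7. `111110011000` → no match
8. `110100010` → no match

3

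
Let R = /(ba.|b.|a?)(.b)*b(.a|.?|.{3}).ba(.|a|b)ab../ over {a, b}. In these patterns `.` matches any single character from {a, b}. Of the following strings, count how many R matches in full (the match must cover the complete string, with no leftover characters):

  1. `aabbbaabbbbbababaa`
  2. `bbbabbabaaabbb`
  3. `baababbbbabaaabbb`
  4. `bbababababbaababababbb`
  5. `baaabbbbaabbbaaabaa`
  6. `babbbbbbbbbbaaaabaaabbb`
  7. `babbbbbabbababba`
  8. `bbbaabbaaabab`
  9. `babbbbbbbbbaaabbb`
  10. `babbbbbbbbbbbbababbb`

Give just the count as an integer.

9

1 → no match
2 → match
3 → match
4 → match
5 → match
6 → match
7 → match
8 → match
9 → match
10 → match
Total matched: 9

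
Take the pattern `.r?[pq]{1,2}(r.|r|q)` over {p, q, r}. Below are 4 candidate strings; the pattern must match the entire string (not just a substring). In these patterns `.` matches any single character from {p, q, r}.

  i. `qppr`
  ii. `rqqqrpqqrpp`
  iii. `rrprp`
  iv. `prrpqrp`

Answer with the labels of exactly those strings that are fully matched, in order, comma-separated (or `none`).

i, iii

i → match
ii → no match
iii → match
iv → no match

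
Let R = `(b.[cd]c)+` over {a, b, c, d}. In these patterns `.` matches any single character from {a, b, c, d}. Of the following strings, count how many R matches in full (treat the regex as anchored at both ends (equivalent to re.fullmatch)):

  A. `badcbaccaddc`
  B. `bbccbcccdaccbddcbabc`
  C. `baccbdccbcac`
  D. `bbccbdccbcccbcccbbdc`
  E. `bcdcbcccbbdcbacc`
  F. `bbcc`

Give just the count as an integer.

A. `badcbaccaddc` → no match
B → no match
C. `baccbdccbcac` → no match
D → match
E → match
F. `bbcc` → match
Total matched: 3

3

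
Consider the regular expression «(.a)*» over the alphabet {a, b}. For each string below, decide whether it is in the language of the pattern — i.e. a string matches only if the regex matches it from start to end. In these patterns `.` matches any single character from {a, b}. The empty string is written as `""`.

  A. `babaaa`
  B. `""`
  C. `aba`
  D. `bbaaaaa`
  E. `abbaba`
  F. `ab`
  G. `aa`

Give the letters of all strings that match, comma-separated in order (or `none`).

A, B, G

A → match
B → match
C → no match
D → no match
E → no match
F → no match
G → match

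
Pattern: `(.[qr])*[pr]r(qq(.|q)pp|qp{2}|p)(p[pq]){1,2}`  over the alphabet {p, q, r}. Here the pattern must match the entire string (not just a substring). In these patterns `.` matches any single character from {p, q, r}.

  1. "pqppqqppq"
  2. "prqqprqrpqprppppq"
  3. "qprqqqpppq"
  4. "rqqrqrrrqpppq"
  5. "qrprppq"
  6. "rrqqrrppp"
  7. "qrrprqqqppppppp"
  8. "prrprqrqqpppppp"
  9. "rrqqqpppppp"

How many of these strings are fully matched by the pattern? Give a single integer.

5

1 → no match
2 → match
3 → no match
4 → match
5 → match
6 → match
7 → no match
8 → no match
9 → match
Total matched: 5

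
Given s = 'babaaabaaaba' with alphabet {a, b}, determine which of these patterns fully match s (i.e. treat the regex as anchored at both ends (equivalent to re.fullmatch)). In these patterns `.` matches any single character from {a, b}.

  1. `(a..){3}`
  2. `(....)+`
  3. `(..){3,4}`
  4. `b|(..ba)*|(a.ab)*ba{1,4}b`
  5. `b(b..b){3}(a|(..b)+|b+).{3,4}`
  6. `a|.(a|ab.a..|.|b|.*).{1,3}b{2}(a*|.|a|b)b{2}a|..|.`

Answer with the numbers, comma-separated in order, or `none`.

2, 4

1 → no match — must start with 'a'
2 → match
3 → no match
4 → match
5 → no match — must start with 'bb'
6 → no match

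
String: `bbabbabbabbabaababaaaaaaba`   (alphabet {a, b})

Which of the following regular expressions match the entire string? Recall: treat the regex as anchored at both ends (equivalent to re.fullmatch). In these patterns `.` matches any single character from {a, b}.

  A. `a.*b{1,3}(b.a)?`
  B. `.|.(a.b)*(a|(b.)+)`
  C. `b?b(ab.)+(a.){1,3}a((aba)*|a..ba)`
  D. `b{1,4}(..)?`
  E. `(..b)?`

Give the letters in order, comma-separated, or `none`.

C

A → no match — must start with `a`
B → no match
C → match
D → no match
E → no match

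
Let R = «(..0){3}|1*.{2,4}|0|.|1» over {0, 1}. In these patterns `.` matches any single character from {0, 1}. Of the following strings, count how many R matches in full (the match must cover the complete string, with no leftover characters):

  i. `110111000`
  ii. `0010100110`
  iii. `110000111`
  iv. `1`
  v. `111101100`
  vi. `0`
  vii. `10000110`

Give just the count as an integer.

2

i. `110111000` → no match
ii. `0010100110` → no match
iii. `110000111` → no match
iv. `1` → match
v. `111101100` → no match
vi. `0` → match
vii. `10000110` → no match
Total matched: 2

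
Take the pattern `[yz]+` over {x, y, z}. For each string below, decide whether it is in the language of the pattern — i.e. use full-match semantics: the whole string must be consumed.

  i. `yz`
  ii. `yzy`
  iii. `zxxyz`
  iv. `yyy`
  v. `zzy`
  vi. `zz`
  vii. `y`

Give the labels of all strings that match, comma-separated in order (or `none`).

i, ii, iv, v, vi, vii

i. `yz` → match
ii. `yzy` → match
iii. `zxxyz` → no match
iv. `yyy` → match
v. `zzy` → match
vi. `zz` → match
vii. `y` → match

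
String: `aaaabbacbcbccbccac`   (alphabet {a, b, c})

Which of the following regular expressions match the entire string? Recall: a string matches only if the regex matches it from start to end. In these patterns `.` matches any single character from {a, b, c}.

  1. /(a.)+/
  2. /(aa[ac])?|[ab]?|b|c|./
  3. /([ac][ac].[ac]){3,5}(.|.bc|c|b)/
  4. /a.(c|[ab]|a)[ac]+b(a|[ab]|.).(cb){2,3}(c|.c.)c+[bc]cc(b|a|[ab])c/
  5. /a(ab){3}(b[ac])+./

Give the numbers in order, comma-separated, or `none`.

1 → no match
2 → no match
3 → no match
4 → match
5 → no match — must start with `aab`

4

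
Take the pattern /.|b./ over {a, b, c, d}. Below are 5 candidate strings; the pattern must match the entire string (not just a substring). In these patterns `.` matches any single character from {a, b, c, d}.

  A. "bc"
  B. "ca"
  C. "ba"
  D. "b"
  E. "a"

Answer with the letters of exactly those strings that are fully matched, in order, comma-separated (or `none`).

A → match
B → no match
C → match
D → match
E → match

A, C, D, E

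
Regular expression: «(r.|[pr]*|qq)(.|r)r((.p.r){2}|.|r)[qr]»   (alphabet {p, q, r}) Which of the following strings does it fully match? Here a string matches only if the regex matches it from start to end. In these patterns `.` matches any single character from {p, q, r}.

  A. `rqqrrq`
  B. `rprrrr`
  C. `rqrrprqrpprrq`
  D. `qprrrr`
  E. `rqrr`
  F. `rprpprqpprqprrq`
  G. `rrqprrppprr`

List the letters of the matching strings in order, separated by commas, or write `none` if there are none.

A, B, F, G

A → match
B → match
C → no match
D → no match
E → no match
F → match
G → match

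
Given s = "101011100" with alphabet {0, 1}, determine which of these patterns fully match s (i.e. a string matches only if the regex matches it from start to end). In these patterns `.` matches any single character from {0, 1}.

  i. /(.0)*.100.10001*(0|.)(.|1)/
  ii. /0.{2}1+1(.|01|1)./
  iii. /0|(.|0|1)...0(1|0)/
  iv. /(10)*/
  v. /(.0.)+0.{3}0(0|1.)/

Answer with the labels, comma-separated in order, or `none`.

v

i → no match
ii → no match — must start with "0"
iii → no match
iv → no match
v → match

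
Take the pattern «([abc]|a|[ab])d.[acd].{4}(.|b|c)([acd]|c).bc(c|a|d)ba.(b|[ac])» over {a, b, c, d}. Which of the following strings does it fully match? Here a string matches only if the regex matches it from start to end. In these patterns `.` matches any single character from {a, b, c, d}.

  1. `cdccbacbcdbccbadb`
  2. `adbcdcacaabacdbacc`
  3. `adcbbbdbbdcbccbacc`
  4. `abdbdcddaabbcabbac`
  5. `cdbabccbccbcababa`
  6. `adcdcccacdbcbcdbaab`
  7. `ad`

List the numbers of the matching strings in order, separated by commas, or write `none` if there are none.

none

1 → no match
2 → no match
3 → no match
4 → no match
5 → no match
6 → no match
7. `ad` → no match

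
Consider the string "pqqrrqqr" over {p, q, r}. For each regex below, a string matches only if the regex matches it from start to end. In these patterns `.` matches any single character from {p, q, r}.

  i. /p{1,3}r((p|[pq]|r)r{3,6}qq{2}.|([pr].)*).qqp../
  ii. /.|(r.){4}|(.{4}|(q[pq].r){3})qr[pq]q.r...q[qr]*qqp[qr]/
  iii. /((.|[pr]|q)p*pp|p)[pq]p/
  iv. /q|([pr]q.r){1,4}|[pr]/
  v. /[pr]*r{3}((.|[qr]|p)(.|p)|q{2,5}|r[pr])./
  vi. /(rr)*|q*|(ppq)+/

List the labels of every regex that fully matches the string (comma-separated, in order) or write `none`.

i → no match
ii → no match
iii → no match — must end with "p"
iv → match
v → no match
vi → no match

iv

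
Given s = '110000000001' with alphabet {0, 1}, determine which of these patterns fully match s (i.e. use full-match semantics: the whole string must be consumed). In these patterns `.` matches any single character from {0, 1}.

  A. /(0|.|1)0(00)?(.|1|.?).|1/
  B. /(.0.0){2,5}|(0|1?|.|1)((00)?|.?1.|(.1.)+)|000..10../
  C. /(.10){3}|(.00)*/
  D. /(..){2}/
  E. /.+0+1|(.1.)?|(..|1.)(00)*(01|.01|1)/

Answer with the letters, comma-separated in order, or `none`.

E

A → no match
B → no match
C → no match
D → no match
E → match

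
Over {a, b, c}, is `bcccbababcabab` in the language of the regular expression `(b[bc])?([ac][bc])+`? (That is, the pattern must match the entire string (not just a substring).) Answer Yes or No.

No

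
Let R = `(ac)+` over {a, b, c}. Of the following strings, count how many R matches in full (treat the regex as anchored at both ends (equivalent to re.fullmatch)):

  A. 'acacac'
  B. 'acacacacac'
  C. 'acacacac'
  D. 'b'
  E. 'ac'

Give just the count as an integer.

4

A → match
B → match
C → match
D → no match — must start with 'ac'
E → match
Total matched: 4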